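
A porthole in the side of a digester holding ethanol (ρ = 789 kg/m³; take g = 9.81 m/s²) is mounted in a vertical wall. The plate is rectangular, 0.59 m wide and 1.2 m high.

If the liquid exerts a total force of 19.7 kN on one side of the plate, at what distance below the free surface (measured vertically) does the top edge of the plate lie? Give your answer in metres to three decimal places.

d_top ≈ 2.995 m

γ = ρg = 789 × 9.81 / 1000 = 7.74009 kN/m³.
A = 0.59 × 1.2 = 0.708 m².
From F = γ·h_c·A, the centroid depth is h_c = 19.7/(7.74009 × 0.708) = 3.5949 m.
The centroid lies 1.2/2 = 0.6 m below the top edge, so the top edge sits at h_top = 3.5949 − 0.6 = 2.9949 m below the surface.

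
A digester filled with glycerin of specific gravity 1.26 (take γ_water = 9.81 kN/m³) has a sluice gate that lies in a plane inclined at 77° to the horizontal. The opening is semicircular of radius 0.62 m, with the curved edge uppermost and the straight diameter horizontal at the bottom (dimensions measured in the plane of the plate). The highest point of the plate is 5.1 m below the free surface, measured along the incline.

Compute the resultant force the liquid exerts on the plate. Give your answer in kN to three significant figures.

γ = 1.26 × 9.81 = 12.3606 kN/m³.
Let θ = 77° be the plate's angle to the horizontal; measure y along the incline from where the plane meets the free surface. Vertical depth h = y·sinθ with sinθ = 0.974370.
The centroid lies 4r/(3π) = 0.263136 m above the diameter, so r − 4r/(3π) = 0.62 − 0.263136 = 0.356864 m below the topmost point, so y_c = 5.1 + 0.356864 = 5.45686 m and h_c = 5.45686 × 0.974370 = 5.317 m.
A = πr²/2 = π × 0.62²/2 = 0.603814 m².
Resultant F = γ·h_c·A = 12.3606 × 5.317 × 0.603814 = 39.6834 kN.

F ≈ 39.7 kN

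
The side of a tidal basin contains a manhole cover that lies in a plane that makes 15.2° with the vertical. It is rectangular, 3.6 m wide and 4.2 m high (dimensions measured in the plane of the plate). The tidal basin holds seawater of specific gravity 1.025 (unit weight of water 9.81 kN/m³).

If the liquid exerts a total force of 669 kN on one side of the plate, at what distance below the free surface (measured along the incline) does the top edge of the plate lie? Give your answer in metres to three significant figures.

γ = 1.025 × 9.81 = 10.05525 kN/m³.
A = 3.6 × 4.2 = 15.12 m².
From F = γ·h_c·A, the centroid depth is h_c = 669/(10.05525 × 15.12) = 4.40029 m.
The plate makes 15.2° with the vertical, i.e. θ = 90° − 15.2° = 74.8° to the horizontal. Measuring y along the incline from the free-surface line, vertical depth h = y·sinθ with sinθ = 0.965016.
Along the incline, y_c = h_c/sinθ = 4.40029/0.965016 = 4.55981 m.
The centroid lies 4.2/2 = 2.1 m below the top edge, so the top edge sits at y_top = 4.55981 − 2.1 = 2.45981 m along the incline.

y_top ≈ 2.46 m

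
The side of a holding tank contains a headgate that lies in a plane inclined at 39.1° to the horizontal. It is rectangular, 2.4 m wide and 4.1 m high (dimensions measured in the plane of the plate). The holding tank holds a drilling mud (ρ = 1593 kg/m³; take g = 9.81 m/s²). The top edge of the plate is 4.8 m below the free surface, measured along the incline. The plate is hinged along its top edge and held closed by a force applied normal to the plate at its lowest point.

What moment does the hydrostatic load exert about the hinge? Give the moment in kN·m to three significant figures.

M ≈ 1500 kN·m

γ = ρg = 1593 × 9.81 / 1000 = 15.62733 kN/m³.
Let θ = 39.1° be the plate's angle to the horizontal; measure y along the incline from where the plane meets the free surface. Vertical depth h = y·sinθ with sinθ = 0.630676.
The centroid lies 4.1/2 = 2.05 m below the top edge, so y_c = 4.8 + 2.05 = 6.85 m and h_c = 6.85 × 0.630676 = 4.32013 m.
A = 2.4 × 4.1 = 9.84 m².
Resultant F = γ·h_c·A = 15.62733 × 4.32013 × 9.84 = 664.319 kN.
I_c = b·h³/12 = 2.4 × 4.1³/12 = 13.7842 m⁴.
Centre of pressure: y_p = y_c + I_c/(y_c·A) = 6.85 + 13.7842/(6.85 × 9.84) = 6.85 + 0.204501 = 7.0545 m along the plane.
The resultant acts 2.05 + 0.204501 = 2.2545 m (along the plate) below the hinge at the top edge, so the moment about the hinge is M = F × 2.2545 = 664.319 × 2.2545 = 1497.71 kN·m.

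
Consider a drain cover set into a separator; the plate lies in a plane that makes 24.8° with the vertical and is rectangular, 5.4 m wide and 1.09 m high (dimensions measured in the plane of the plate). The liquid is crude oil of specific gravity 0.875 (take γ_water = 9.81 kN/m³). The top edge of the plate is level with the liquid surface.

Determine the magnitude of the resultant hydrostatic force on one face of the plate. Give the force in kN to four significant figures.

F ≈ 25.00 kN

γ = 0.875 × 9.81 = 8.58375 kN/m³.
The plate makes 24.8° with the vertical, i.e. θ = 90° − 24.8° = 65.2° to the horizontal. Measuring y along the incline from the free-surface line, vertical depth h = y·sinθ with sinθ = 0.907777.
The centroid lies 1.09/2 = 0.545 m below the top edge, so y_c = 0.545 m and h_c = 0.545 × 0.907777 = 0.494738 m.
A = 5.4 × 1.09 = 5.886 m².
Resultant F = γ·h_c·A = 8.58375 × 0.494738 × 5.886 = 24.9961 kN.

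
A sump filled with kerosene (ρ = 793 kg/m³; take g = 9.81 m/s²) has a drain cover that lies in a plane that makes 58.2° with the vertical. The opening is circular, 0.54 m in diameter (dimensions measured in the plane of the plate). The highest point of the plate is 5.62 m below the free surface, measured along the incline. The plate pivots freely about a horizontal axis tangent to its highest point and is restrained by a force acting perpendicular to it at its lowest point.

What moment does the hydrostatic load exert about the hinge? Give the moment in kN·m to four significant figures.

M ≈ 1.510 kN·m

γ = ρg = 793 × 9.81 / 1000 = 7.77933 kN/m³.
The plate makes 58.2° with the vertical, i.e. θ = 90° − 58.2° = 31.8° to the horizontal. Measuring y along the incline from the free-surface line, vertical depth h = y·sinθ with sinθ = 0.526956.
The centroid is at the centre, 0.27 m below the top of the plate, so y_c = 5.62 + 0.27 = 5.89 m and h_c = 5.89 × 0.526956 = 3.10377 m.
A = π(0.27)² = 0.229022 m².
Resultant F = γ·h_c·A = 7.77933 × 3.10377 × 0.229022 = 5.52979 kN.
I_c = πr⁴/4 = π × 0.27⁴/4 = 0.00417393 m⁴.
Centre of pressure: y_p = y_c + I_c/(y_c·A) = 5.89 + 0.00417393/(5.89 × 0.229022) = 5.89 + 0.00309423 = 5.89309 m along the plane.
The resultant acts 0.27 + 0.00309423 = 0.273094 m (along the plate) below the hinge at the top edge, so the moment about the hinge is M = F × 0.273094 = 5.52979 × 0.273094 = 1.51015 kN·m.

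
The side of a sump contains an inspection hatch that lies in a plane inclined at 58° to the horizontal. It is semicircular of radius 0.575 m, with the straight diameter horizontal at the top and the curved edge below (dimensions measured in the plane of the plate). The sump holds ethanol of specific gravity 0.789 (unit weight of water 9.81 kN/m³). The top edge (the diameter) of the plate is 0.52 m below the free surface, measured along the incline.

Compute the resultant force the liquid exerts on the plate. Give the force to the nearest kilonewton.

F ≈ 3 kN

γ = 0.789 × 9.81 = 7.74009 kN/m³.
Let θ = 58° be the plate's angle to the horizontal; measure y along the incline from where the plane meets the free surface. Vertical depth h = y·sinθ with sinθ = 0.848048.
The centroid of a semicircle lies 4r/(3π) = 0.244038 m from the diameter, here below the top edge, so y_c = 0.52 + 0.244038 = 0.764038 m and h_c = 0.764038 × 0.848048 = 0.647941 m.
A = πr²/2 = π × 0.575²/2 = 0.519345 m².
Resultant F = γ·h_c·A = 7.74009 × 0.647941 × 0.519345 = 2.60458 kN.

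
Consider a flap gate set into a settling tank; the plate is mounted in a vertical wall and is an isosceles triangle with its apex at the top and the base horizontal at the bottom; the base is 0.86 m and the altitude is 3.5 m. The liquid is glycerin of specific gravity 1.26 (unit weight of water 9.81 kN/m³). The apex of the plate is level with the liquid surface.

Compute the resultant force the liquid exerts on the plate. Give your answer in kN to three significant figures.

F ≈ 43.4 kN

γ = 1.26 × 9.81 = 12.3606 kN/m³.
With the apex up, the centroid sits 2h/3 = 2 × 3.5/3 = 2.33333 m below the apex, so the centroid depth is h_c = 2.33333 m.
A = ½ × 0.86 × 3.5 = 1.505 m².
Resultant F = γ·h_c·A = 12.3606 × 2.33333 × 1.505 = 43.4062 kN.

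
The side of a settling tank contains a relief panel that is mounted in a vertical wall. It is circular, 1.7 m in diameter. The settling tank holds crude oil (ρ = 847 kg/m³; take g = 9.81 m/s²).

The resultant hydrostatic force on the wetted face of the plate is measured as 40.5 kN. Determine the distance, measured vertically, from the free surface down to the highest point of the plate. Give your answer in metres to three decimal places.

d_top ≈ 1.297 m

γ = ρg = 847 × 9.81 / 1000 = 8.30907 kN/m³.
A = π(0.85)² = 2.2698 m².
From F = γ·h_c·A, the centroid depth is h_c = 40.5/(8.30907 × 2.2698) = 2.14741 m.
The centroid is at the centre, 0.85 m below the top of the plate, so the highest point sits at h_top = 2.14741 − 0.85 = 1.29741 m below the surface.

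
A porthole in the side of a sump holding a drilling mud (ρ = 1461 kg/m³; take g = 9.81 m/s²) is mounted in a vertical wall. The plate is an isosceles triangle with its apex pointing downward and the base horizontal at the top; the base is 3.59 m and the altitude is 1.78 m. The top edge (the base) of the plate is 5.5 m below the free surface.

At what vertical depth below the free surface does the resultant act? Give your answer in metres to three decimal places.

h_p = 6.122 m

γ = ρg = 1461 × 9.81 / 1000 = 14.33241 kN/m³.
With the apex down, the centroid sits h/3 = 1.78/3 = 0.593333 m below the base (the top edge), so the centroid depth is h_c = 5.5 + 0.593333 = 6.09333 m.
A = ½ × 3.59 × 1.78 = 3.1951 m².
Resultant F = γ·h_c·A = 14.33241 × 6.09333 × 3.1951 = 279.035 kN.
I_c = b·h³/36 = 3.59 × 1.78³/36 = 0.562409 m⁴.
Centre of pressure: y_p = y_c + I_c/(y_c·A) = 6.09333 + 0.562409/(6.09333 × 3.1951) = 6.09333 + 0.0288877 = 6.12222 m along the plane.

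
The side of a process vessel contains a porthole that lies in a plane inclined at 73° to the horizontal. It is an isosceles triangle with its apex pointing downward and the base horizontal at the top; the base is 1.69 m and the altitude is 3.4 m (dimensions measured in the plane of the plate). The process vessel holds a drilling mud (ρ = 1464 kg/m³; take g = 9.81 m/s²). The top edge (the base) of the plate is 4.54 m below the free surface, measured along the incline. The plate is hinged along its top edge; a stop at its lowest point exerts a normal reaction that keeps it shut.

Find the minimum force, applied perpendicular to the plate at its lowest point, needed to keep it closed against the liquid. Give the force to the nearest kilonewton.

γ = ρg = 1464 × 9.81 / 1000 = 14.36184 kN/m³.
Let θ = 73° be the plate's angle to the horizontal; measure y along the incline from where the plane meets the free surface. Vertical depth h = y·sinθ with sinθ = 0.956305.
With the apex down, the centroid sits h/3 = 3.4/3 = 1.13333 m below the base (the top edge), so y_c = 4.54 + 1.13333 = 5.67333 m and h_c = 5.67333 × 0.956305 = 5.42543 m.
A = ½ × 1.69 × 3.4 = 2.873 m².
Resultant F = γ·h_c·A = 14.36184 × 5.42543 × 2.873 = 223.862 kN.
I_c = b·h³/36 = 1.69 × 3.4³/36 = 1.8451 m⁴.
Centre of pressure: y_p = y_c + I_c/(y_c·A) = 5.67333 + 1.8451/(5.67333 × 2.873) = 5.67333 + 0.1132 = 5.78653 m along the plane.
The resultant acts 1.13333 + 0.1132 = 1.24653 m (along the plate) below the hinge at the top edge, so the moment about the hinge is M = F × 1.24653 = 223.862 × 1.24653 = 279.051 kN·m.
A normal force at the bottom, 3.4 m from the hinge, must supply this moment: P = 279.051/3.4 = 82.0738 kN.

P ≈ 82 kN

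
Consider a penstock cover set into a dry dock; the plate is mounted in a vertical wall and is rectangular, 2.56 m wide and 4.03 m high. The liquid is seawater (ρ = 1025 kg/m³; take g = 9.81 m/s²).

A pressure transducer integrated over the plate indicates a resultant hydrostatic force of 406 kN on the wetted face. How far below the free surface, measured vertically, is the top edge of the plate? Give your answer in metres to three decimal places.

d_top ≈ 1.899 m

γ = ρg = 1025 × 9.81 / 1000 = 10.05525 kN/m³.
A = 2.56 × 4.03 = 10.3168 m².
From F = γ·h_c·A, the centroid depth is h_c = 406/(10.05525 × 10.3168) = 3.91371 m.
The centroid lies 4.03/2 = 2.015 m below the top edge, so the top edge sits at h_top = 3.91371 − 2.015 = 1.89871 m below the surface.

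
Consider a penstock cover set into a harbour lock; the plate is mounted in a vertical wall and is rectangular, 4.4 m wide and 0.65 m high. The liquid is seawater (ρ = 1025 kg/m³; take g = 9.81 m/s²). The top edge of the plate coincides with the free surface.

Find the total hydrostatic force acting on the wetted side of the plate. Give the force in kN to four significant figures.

γ = ρg = 1025 × 9.81 / 1000 = 10.05525 kN/m³.
The centroid lies 0.65/2 = 0.325 m below the top edge, so the centroid depth is h_c = 0.325 m.
A = 4.4 × 0.65 = 2.86 m².
Resultant F = γ·h_c·A = 10.05525 × 0.325 × 2.86 = 9.34635 kN.

F ≈ 9.346 kN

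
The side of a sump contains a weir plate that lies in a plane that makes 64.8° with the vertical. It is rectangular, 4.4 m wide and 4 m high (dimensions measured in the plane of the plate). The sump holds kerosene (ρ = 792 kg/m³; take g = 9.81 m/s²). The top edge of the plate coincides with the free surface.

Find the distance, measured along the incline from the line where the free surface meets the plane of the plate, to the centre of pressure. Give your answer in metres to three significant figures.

y_p = 2.67 m

γ = ρg = 792 × 9.81 / 1000 = 7.76952 kN/m³.
The plate makes 64.8° with the vertical, i.e. θ = 90° − 64.8° = 25.2° to the horizontal. Measuring y along the incline from the free-surface line, vertical depth h = y·sinθ with sinθ = 0.425779.
The centroid lies 4/2 = 2 m below the top edge, so y_c = 2 m and h_c = 2 × 0.425779 = 0.851558 m.
A = 4.4 × 4 = 17.6 m².
Resultant F = γ·h_c·A = 7.76952 × 0.851558 × 17.6 = 116.445 kN.
I_c = b·h³/12 = 4.4 × 4³/12 = 23.4667 m⁴.
Centre of pressure: y_p = y_c + I_c/(y_c·A) = 2 + 23.4667/(2 × 17.6) = 2 + 0.666668 = 2.66667 m along the plane.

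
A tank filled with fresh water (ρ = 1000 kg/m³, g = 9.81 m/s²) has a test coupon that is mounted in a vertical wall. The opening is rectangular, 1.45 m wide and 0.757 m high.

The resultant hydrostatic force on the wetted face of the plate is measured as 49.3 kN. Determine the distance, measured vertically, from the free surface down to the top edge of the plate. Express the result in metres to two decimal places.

γ = ρg = 1000 × 9.81 = 9810 N/m³ = 9.81 kN/m³.
A = 1.45 × 0.757 = 1.09765 m².
From F = γ·h_c·A, the centroid depth is h_c = 49.3/(9.81 × 1.09765) = 4.5784 m.
The centroid lies 0.757/2 = 0.3785 m below the top edge, so the top edge sits at h_top = 4.5784 − 0.3785 = 4.1999 m below the surface.

d_top ≈ 4.20 m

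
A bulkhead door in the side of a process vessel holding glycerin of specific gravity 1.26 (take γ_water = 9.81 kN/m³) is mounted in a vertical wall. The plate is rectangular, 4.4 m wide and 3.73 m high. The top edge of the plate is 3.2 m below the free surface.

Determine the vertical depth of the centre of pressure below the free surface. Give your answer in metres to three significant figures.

h_p = 5.29 m

γ = 1.26 × 9.81 = 12.3606 kN/m³.
The centroid lies 3.73/2 = 1.865 m below the top edge, so the centroid depth is h_c = 3.2 + 1.865 = 5.065 m.
A = 4.4 × 3.73 = 16.412 m².
Resultant F = γ·h_c·A = 12.3606 × 5.065 × 16.412 = 1027.5 kN.
I_c = b·h³/12 = 4.4 × 3.73³/12 = 19.0282 m⁴.
Centre of pressure: y_p = y_c + I_c/(y_c·A) = 5.065 + 19.0282/(5.065 × 16.412) = 5.065 + 0.228906 = 5.29391 m along the plane.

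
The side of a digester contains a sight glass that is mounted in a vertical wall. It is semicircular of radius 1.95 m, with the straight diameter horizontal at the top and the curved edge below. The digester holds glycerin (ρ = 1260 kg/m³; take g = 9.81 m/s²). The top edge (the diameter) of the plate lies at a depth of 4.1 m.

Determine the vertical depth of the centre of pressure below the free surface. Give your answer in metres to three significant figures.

h_p = 4.98 m

γ = ρg = 1260 × 9.81 / 1000 = 12.3606 kN/m³.
The centroid of a semicircle lies 4r/(3π) = 0.827606 m from the diameter, here below the top edge, so the centroid depth is h_c = 4.1 + 0.827606 = 4.92761 m.
A = πr²/2 = π × 1.95²/2 = 5.97295 m².
Resultant F = γ·h_c·A = 12.3606 × 4.92761 × 5.97295 = 363.802 kN.
I_c = (π/8 − 8/(9π))·r⁴ = 0.109757 × 1.95⁴ = 1.58698 m⁴.
Centre of pressure: y_p = y_c + I_c/(y_c·A) = 4.92761 + 1.58698/(4.92761 × 5.97295) = 4.92761 + 0.0539195 = 4.98153 m along the plane.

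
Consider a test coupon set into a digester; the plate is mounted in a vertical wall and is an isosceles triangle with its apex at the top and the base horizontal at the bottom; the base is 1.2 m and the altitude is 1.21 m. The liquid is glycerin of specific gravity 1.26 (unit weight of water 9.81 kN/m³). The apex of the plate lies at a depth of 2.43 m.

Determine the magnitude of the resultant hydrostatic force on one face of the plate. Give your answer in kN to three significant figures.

γ = 1.26 × 9.81 = 12.3606 kN/m³.
With the apex up, the centroid sits 2h/3 = 2 × 1.21/3 = 0.806667 m below the apex, so the centroid depth is h_c = 2.43 + 0.806667 = 3.23667 m.
A = ½ × 1.2 × 1.21 = 0.726 m².
Resultant F = γ·h_c·A = 12.3606 × 3.23667 × 0.726 = 29.0452 kN.

F ≈ 29.0 kN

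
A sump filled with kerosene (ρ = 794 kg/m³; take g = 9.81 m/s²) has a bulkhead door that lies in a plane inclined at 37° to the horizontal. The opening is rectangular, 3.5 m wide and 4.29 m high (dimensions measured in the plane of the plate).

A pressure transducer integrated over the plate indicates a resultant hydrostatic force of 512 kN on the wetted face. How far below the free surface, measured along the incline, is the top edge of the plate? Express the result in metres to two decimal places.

y_top ≈ 5.13 m

γ = ρg = 794 × 9.81 / 1000 = 7.78914 kN/m³.
A = 3.5 × 4.29 = 15.015 m².
From F = γ·h_c·A, the centroid depth is h_c = 512/(7.78914 × 15.015) = 4.37779 m.
Let θ = 37° be the plate's angle to the horizontal; measure y along the incline from where the plane meets the free surface. Vertical depth h = y·sinθ with sinθ = 0.601815.
Along the incline, y_c = h_c/sinθ = 4.37779/0.601815 = 7.27431 m.
The centroid lies 4.29/2 = 2.145 m below the top edge, so the top edge sits at y_top = 7.27431 − 2.145 = 5.12931 m along the incline.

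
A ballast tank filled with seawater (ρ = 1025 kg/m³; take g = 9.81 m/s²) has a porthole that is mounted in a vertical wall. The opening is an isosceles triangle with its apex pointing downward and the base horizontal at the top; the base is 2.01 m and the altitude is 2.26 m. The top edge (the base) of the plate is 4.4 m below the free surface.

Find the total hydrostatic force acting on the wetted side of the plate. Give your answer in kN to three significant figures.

F ≈ 118 kN

γ = ρg = 1025 × 9.81 / 1000 = 10.05525 kN/m³.
With the apex down, the centroid sits h/3 = 2.26/3 = 0.753333 m below the base (the top edge), so the centroid depth is h_c = 4.4 + 0.753333 = 5.15333 m.
A = ½ × 2.01 × 2.26 = 2.2713 m².
Resultant F = γ·h_c·A = 10.05525 × 5.15333 × 2.2713 = 117.694 kN.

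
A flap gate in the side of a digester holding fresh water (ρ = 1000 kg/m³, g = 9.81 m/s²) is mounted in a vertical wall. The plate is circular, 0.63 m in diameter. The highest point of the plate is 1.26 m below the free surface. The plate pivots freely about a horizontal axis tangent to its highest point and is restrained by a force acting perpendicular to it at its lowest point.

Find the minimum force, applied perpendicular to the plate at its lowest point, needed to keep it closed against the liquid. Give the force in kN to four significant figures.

P ≈ 2.529 kN

γ = ρg = 1000 × 9.81 = 9810 N/m³ = 9.81 kN/m³.
The centroid is at the centre, 0.315 m below the top of the plate, so the centroid depth is h_c = 1.26 + 0.315 = 1.575 m.
A = π(0.315)² = 0.311725 m².
Resultant F = γ·h_c·A = 9.81 × 1.575 × 0.311725 = 4.81639 kN.
I_c = πr⁴/4 = π × 0.315⁴/4 = 0.00773272 m⁴.
Centre of pressure: y_p = y_c + I_c/(y_c·A) = 1.575 + 0.00773272/(1.575 × 0.311725) = 1.575 + 0.01575 = 1.59075 m along the plane.
The resultant acts 0.315 + 0.01575 = 0.33075 m (along the plate) below the hinge at the top edge, so the moment about the hinge is M = F × 0.33075 = 4.81639 × 0.33075 = 1.59302 kN·m.
A normal force at the bottom, 0.63 m from the hinge, must supply this moment: P = 1.59302/0.63 = 2.5286 kN.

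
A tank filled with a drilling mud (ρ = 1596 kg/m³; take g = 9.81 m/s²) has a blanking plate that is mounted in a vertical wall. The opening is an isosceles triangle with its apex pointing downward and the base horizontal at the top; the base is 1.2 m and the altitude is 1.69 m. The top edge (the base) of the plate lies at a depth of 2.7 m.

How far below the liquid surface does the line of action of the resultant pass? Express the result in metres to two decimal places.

h_p = 3.31 m

γ = ρg = 1596 × 9.81 / 1000 = 15.65676 kN/m³.
With the apex down, the centroid sits h/3 = 1.69/3 = 0.563333 m below the base (the top edge), so the centroid depth is h_c = 2.7 + 0.563333 = 3.26333 m.
A = ½ × 1.2 × 1.69 = 1.014 m².
Resultant F = γ·h_c·A = 15.65676 × 3.26333 × 1.014 = 51.8085 kN.
I_c = b·h³/36 = 1.2 × 1.69³/36 = 0.160894 m⁴.
Centre of pressure: y_p = y_c + I_c/(y_c·A) = 3.26333 + 0.160894/(3.26333 × 1.014) = 3.26333 + 0.0486229 = 3.31195 m along the plane.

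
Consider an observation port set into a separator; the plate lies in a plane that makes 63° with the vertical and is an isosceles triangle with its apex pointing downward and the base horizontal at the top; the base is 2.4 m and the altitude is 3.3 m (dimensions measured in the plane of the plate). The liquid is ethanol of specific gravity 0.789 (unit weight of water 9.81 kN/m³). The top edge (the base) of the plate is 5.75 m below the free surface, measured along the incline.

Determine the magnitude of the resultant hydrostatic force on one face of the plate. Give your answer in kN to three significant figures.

F ≈ 95.3 kN

γ = 0.789 × 9.81 = 7.74009 kN/m³.
The plate makes 63° with the vertical, i.e. θ = 90° − 63° = 27° to the horizontal. Measuring y along the incline from the free-surface line, vertical depth h = y·sinθ with sinθ = 0.453990.
With the apex down, the centroid sits h/3 = 3.3/3 = 1.1 m below the base (the top edge), so y_c = 5.75 + 1.1 = 6.85 m and h_c = 6.85 × 0.453990 = 3.10983 m.
A = ½ × 2.4 × 3.3 = 3.96 m².
Resultant F = γ·h_c·A = 7.74009 × 3.10983 × 3.96 = 95.3186 kN.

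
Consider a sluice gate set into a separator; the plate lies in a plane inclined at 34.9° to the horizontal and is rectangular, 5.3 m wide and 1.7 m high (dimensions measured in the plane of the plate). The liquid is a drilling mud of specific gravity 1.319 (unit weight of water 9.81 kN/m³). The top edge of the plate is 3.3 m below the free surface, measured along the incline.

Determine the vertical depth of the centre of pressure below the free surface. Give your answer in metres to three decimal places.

γ = 1.319 × 9.81 = 12.93939 kN/m³.
Let θ = 34.9° be the plate's angle to the horizontal; measure y along the incline from where the plane meets the free surface. Vertical depth h = y·sinθ with sinθ = 0.572146.
The centroid lies 1.7/2 = 0.85 m below the top edge, so y_c = 3.3 + 0.85 = 4.15 m and h_c = 4.15 × 0.572146 = 2.37441 m.
A = 5.3 × 1.7 = 9.01 m².
Resultant F = γ·h_c·A = 12.93939 × 2.37441 × 9.01 = 276.818 kN.
I_c = b·h³/12 = 5.3 × 1.7³/12 = 2.16991 m⁴.
Centre of pressure: y_p = y_c + I_c/(y_c·A) = 4.15 + 2.16991/(4.15 × 9.01) = 4.15 + 0.0580322 = 4.20803 m along the plane.
Vertically, h_p = y_p·sinθ = 4.20803 × 0.572146 = 2.40761 m.

h_p = 2.408 m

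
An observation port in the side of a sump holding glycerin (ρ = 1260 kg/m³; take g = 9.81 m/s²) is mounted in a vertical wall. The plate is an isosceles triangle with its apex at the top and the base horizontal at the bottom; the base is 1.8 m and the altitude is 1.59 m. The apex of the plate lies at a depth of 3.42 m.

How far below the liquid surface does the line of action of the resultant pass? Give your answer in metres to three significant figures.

h_p = 4.51 m

γ = ρg = 1260 × 9.81 / 1000 = 12.3606 kN/m³.
With the apex up, the centroid sits 2h/3 = 2 × 1.59/3 = 1.06 m below the apex, so the centroid depth is h_c = 3.42 + 1.06 = 4.48 m.
A = ½ × 1.8 × 1.59 = 1.431 m².
Resultant F = γ·h_c·A = 12.3606 × 4.48 × 1.431 = 79.2423 kN.
I_c = b·h³/36 = 1.8 × 1.59³/36 = 0.200984 m⁴.
Centre of pressure: y_p = y_c + I_c/(y_c·A) = 4.48 + 0.200984/(4.48 × 1.431) = 4.48 + 0.0313505 = 4.51135 m along the plane.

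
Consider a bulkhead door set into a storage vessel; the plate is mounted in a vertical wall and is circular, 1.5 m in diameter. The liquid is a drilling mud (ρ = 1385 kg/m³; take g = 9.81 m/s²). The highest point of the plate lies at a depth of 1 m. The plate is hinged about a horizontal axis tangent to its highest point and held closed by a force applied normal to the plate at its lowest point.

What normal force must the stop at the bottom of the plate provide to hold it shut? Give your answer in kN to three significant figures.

γ = ρg = 1385 × 9.81 / 1000 = 13.58685 kN/m³.
The centroid is at the centre, 0.75 m below the top of the plate, so the centroid depth is h_c = 1 + 0.75 = 1.75 m.
A = π(0.75)² = 1.76715 m².
Resultant F = γ·h_c·A = 13.58685 × 1.75 × 1.76715 = 42.0175 kN.
I_c = πr⁴/4 = π × 0.75⁴/4 = 0.248505 m⁴.
Centre of pressure: y_p = y_c + I_c/(y_c·A) = 1.75 + 0.248505/(1.75 × 1.76715) = 1.75 + 0.080357 = 1.83036 m along the plane.
The resultant acts 0.75 + 0.080357 = 0.830357 m (along the plate) below the hinge at the top edge, so the moment about the hinge is M = F × 0.830357 = 42.0175 × 0.830357 = 34.8895 kN·m.
A normal force at the bottom, 1.5 m from the hinge, must supply this moment: P = 34.8895/1.5 = 23.2597 kN.

P ≈ 23.3 kN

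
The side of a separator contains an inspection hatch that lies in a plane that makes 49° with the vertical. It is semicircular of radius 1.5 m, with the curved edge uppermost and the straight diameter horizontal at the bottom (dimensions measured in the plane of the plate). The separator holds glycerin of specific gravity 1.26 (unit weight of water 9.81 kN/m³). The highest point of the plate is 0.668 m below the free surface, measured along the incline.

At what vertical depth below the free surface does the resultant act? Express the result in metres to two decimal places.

γ = 1.26 × 9.81 = 12.3606 kN/m³.
The plate makes 49° with the vertical, i.e. θ = 90° − 49° = 41° to the horizontal. Measuring y along the incline from the free-surface line, vertical depth h = y·sinθ with sinθ = 0.656059.
The centroid lies 4r/(3π) = 0.63662 m above the diameter, so r − 4r/(3π) = 1.5 − 0.63662 = 0.86338 m below the topmost point, so y_c = 0.668 + 0.86338 = 1.53138 m and h_c = 1.53138 × 0.656059 = 1.00468 m.
A = πr²/2 = π × 1.5²/2 = 3.53429 m².
Resultant F = γ·h_c·A = 12.3606 × 1.00468 × 3.53429 = 43.8904 kN.
I_c = (π/8 − 8/(9π))·r⁴ = 0.109757 × 1.5⁴ = 0.555645 m⁴.
Centre of pressure: y_p = y_c + I_c/(y_c·A) = 1.53138 + 0.555645/(1.53138 × 3.53429) = 1.53138 + 0.102663 = 1.63404 m along the plane.
Vertically, h_p = y_p·sinθ = 1.63404 × 0.656059 = 1.07203 m.

h_p = 1.07 m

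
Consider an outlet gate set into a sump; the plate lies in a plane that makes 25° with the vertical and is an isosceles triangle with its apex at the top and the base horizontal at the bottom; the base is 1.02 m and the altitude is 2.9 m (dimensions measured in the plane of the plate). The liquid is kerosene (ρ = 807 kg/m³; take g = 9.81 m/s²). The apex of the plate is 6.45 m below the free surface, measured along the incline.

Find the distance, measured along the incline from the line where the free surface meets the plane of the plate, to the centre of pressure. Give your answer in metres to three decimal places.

y_p = 8.439 m

γ = ρg = 807 × 9.81 / 1000 = 7.91667 kN/m³.
The plate makes 25° with the vertical, i.e. θ = 90° − 25° = 65° to the horizontal. Measuring y along the incline from the free-surface line, vertical depth h = y·sinθ with sinθ = 0.906308.
With the apex up, the centroid sits 2h/3 = 2 × 2.9/3 = 1.93333 m below the apex, so y_c = 6.45 + 1.93333 = 8.38333 m and h_c = 8.38333 × 0.906308 = 7.59788 m.
A = ½ × 1.02 × 2.9 = 1.479 m².
Resultant F = γ·h_c·A = 7.91667 × 7.59788 × 1.479 = 88.9617 kN.
I_c = b·h³/36 = 1.02 × 2.9³/36 = 0.691022 m⁴.
Centre of pressure: y_p = y_c + I_c/(y_c·A) = 8.38333 + 0.691022/(8.38333 × 1.479) = 8.38333 + 0.0557323 = 8.43906 m along the plane.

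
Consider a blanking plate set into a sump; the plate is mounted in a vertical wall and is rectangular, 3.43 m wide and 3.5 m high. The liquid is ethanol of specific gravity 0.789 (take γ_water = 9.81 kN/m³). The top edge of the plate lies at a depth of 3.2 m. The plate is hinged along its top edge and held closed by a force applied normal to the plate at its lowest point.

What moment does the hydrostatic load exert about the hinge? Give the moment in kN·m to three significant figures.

M ≈ 900 kN·m

γ = 0.789 × 9.81 = 7.74009 kN/m³.
The centroid lies 3.5/2 = 1.75 m below the top edge, so the centroid depth is h_c = 3.2 + 1.75 = 4.95 m.
A = 3.43 × 3.5 = 12.005 m².
Resultant F = γ·h_c·A = 7.74009 × 4.95 × 12.005 = 459.953 kN.
I_c = b·h³/12 = 3.43 × 3.5³/12 = 12.2551 m⁴.
Centre of pressure: y_p = y_c + I_c/(y_c·A) = 4.95 + 12.2551/(4.95 × 12.005) = 4.95 + 0.206229 = 5.15623 m along the plane.
The resultant acts 1.75 + 0.206229 = 1.95623 m (along the plate) below the hinge at the top edge, so the moment about the hinge is M = F × 1.95623 = 459.953 × 1.95623 = 899.774 kN·m.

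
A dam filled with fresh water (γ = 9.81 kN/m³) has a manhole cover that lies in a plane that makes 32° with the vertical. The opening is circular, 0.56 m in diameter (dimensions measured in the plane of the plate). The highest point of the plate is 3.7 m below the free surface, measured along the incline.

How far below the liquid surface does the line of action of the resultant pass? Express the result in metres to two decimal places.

h_p = 3.38 m

γ = 9.81 kN/m³.
The plate makes 32° with the vertical, i.e. θ = 90° − 32° = 58° to the horizontal. Measuring y along the incline from the free-surface line, vertical depth h = y·sinθ with sinθ = 0.848048.
The centroid is at the centre, 0.28 m below the top of the plate, so y_c = 3.7 + 0.28 = 3.98 m and h_c = 3.98 × 0.848048 = 3.37523 m.
A = π(0.28)² = 0.246301 m².
Resultant F = γ·h_c·A = 9.81 × 3.37523 × 0.246301 = 8.15527 kN.
I_c = πr⁴/4 = π × 0.28⁴/4 = 0.0048275 m⁴.
Centre of pressure: y_p = y_c + I_c/(y_c·A) = 3.98 + 0.0048275/(3.98 × 0.246301) = 3.98 + 0.00492462 = 3.98492 m along the plane.
Vertically, h_p = y_p·sinθ = 3.98492 × 0.848048 = 3.3794 m.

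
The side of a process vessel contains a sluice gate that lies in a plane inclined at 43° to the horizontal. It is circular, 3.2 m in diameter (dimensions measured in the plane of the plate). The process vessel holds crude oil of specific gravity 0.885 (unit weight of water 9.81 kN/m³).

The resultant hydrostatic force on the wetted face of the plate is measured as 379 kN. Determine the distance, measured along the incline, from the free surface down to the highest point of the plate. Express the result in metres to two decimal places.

γ = 0.885 × 9.81 = 8.68185 kN/m³.
A = π(1.6)² = 8.04248 m².
From F = γ·h_c·A, the centroid depth is h_c = 379/(8.68185 × 8.04248) = 5.42796 m.
Let θ = 43° be the plate's angle to the horizontal; measure y along the incline from where the plane meets the free surface. Vertical depth h = y·sinθ with sinθ = 0.681998.
Along the incline, y_c = h_c/sinθ = 5.42796/0.681998 = 7.95891 m.
The centroid is at the centre, 1.6 m below the top of the plate, so the highest point sits at y_top = 7.95891 − 1.6 = 6.35891 m along the incline.

y_top ≈ 6.36 m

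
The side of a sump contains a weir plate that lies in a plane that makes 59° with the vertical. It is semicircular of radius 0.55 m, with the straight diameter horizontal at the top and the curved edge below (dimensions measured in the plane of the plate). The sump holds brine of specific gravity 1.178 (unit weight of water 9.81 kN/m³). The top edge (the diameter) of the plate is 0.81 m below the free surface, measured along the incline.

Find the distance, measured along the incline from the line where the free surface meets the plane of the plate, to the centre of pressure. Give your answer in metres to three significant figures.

y_p = 1.06 m

γ = 1.178 × 9.81 = 11.55618 kN/m³.
The plate makes 59° with the vertical, i.e. θ = 90° − 59° = 31° to the horizontal. Measuring y along the incline from the free-surface line, vertical depth h = y·sinθ with sinθ = 0.515038.
The centroid of a semicircle lies 4r/(3π) = 0.233427 m from the diameter, here below the top edge, so y_c = 0.81 + 0.233427 = 1.04343 m and h_c = 1.04343 × 0.515038 = 0.537406 m.
A = πr²/2 = π × 0.55²/2 = 0.475166 m².
Resultant F = γ·h_c·A = 11.55618 × 0.537406 × 0.475166 = 2.95095 kN.
I_c = (π/8 − 8/(9π))·r⁴ = 0.109757 × 0.55⁴ = 0.0100435 m⁴.
Centre of pressure: y_p = y_c + I_c/(y_c·A) = 1.04343 + 0.0100435/(1.04343 × 0.475166) = 1.04343 + 0.0202571 = 1.06369 m along the plane.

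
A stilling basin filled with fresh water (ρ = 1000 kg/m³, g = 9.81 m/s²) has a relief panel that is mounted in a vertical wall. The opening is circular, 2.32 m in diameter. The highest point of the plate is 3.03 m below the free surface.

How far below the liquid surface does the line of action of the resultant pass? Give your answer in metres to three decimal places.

h_p = 4.270 m

γ = ρg = 1000 × 9.81 = 9810 N/m³ = 9.81 kN/m³.
The centroid is at the centre, 1.16 m below the top of the plate, so the centroid depth is h_c = 3.03 + 1.16 = 4.19 m.
A = π(1.16)² = 4.22733 m².
Resultant F = γ·h_c·A = 9.81 × 4.19 × 4.22733 = 173.76 kN.
I_c = πr⁴/4 = π × 1.16⁴/4 = 1.42207 m⁴.
Centre of pressure: y_p = y_c + I_c/(y_c·A) = 4.19 + 1.42207/(4.19 × 4.22733) = 4.19 + 0.0802862 = 4.27029 m along the plane.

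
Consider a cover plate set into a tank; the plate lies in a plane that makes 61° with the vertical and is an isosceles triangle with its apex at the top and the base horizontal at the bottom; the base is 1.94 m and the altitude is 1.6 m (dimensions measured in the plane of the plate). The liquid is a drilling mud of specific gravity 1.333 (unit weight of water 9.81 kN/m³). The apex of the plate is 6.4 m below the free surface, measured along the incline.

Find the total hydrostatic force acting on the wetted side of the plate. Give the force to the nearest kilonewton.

F ≈ 73 kN

γ = 1.333 × 9.81 = 13.07673 kN/m³.
The plate makes 61° with the vertical, i.e. θ = 90° − 61° = 29° to the horizontal. Measuring y along the incline from the free-surface line, vertical depth h = y·sinθ with sinθ = 0.484810.
With the apex up, the centroid sits 2h/3 = 2 × 1.6/3 = 1.06667 m below the apex, so y_c = 6.4 + 1.06667 = 7.46667 m and h_c = 7.46667 × 0.484810 = 3.61992 m.
A = ½ × 1.94 × 1.6 = 1.552 m².
Resultant F = γ·h_c·A = 13.07673 × 3.61992 × 1.552 = 73.4666 kN.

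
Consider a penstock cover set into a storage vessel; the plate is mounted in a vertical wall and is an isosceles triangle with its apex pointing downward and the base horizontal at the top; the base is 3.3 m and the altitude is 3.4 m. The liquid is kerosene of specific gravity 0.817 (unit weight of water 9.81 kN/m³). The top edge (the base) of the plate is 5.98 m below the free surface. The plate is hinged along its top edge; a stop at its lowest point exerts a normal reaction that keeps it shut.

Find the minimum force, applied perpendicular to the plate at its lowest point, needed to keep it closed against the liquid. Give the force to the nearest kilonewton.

P ≈ 115 kN

γ = 0.817 × 9.81 = 8.01477 kN/m³.
With the apex down, the centroid sits h/3 = 3.4/3 = 1.13333 m below the base (the top edge), so the centroid depth is h_c = 5.98 + 1.13333 = 7.11333 m.
A = ½ × 3.3 × 3.4 = 5.61 m².
Resultant F = γ·h_c·A = 8.01477 × 7.11333 × 5.61 = 319.836 kN.
I_c = b·h³/36 = 3.3 × 3.4³/36 = 3.60287 m⁴.
Centre of pressure: y_p = y_c + I_c/(y_c·A) = 7.11333 + 3.60287/(7.11333 × 5.61) = 7.11333 + 0.0902844 = 7.20361 m along the plane.
The resultant acts 1.13333 + 0.0902844 = 1.22361 m (along the plate) below the hinge at the top edge, so the moment about the hinge is M = F × 1.22361 = 319.836 × 1.22361 = 391.355 kN·m.
A normal force at the bottom, 3.4 m from the hinge, must supply this moment: P = 391.355/3.4 = 115.104 kN.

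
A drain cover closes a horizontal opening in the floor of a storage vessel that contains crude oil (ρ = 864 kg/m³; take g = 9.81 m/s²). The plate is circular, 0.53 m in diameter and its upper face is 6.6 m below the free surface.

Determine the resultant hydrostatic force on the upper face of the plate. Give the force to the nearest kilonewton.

F ≈ 12 kN

γ = ρg = 864 × 9.81 / 1000 = 8.47584 kN/m³.
The plate is horizontal, so pressure is uniform at p = γ·h = 8.47584 × 6.6 = 55.9405 kN/m².
A = π(0.265)² = 0.220618 m².
F = p·A = 55.9405 × 0.220618 = 12.3415 kN.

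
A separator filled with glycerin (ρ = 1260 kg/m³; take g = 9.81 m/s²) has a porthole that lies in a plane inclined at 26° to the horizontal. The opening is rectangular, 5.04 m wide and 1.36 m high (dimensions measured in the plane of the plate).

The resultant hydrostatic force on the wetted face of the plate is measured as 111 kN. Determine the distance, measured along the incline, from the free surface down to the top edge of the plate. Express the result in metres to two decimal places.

y_top ≈ 2.31 m

γ = ρg = 1260 × 9.81 / 1000 = 12.3606 kN/m³.
A = 5.04 × 1.36 = 6.8544 m².
From F = γ·h_c·A, the centroid depth is h_c = 111/(12.3606 × 6.8544) = 1.31013 m.
Let θ = 26° be the plate's angle to the horizontal; measure y along the incline from where the plane meets the free surface. Vertical depth h = y·sinθ with sinθ = 0.438371.
Along the incline, y_c = h_c/sinθ = 1.31013/0.438371 = 2.98863 m.
The centroid lies 1.36/2 = 0.68 m below the top edge, so the top edge sits at y_top = 2.98863 − 0.68 = 2.30863 m along the incline.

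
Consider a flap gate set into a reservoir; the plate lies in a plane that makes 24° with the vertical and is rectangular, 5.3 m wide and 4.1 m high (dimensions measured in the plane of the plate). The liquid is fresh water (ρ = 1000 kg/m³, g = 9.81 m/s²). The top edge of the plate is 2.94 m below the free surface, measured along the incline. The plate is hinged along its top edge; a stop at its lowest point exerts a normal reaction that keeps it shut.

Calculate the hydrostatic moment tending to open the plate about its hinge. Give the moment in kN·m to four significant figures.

γ = ρg = 1000 × 9.81 = 9810 N/m³ = 9.81 kN/m³.
The plate makes 24° with the vertical, i.e. θ = 90° − 24° = 66° to the horizontal. Measuring y along the incline from the free-surface line, vertical depth h = y·sinθ with sinθ = 0.913545.
The centroid lies 4.1/2 = 2.05 m below the top edge, so y_c = 2.94 + 2.05 = 4.99 m and h_c = 4.99 × 0.913545 = 4.55859 m.
A = 5.3 × 4.1 = 21.73 m².
Resultant F = γ·h_c·A = 9.81 × 4.55859 × 21.73 = 971.761 kN.
I_c = b·h³/12 = 5.3 × 4.1³/12 = 30.4401 m⁴.
Centre of pressure: y_p = y_c + I_c/(y_c·A) = 4.99 + 30.4401/(4.99 × 21.73) = 4.99 + 0.280728 = 5.27073 m along the plane.
The resultant acts 2.05 + 0.280728 = 2.33073 m (along the plate) below the hinge at the top edge, so the moment about the hinge is M = F × 2.33073 = 971.761 × 2.33073 = 2264.91 kN·m.

M ≈ 2265 kN·m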